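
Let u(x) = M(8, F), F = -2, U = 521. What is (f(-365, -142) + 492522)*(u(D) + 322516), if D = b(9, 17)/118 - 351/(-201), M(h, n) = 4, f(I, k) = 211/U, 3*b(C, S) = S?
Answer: 82759977875960/521 ≈ 1.5885e+11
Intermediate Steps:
b(C, S) = S/3
f(I, k) = 211/521
D = 42557/23718 (D = ((1/3)*17)/118 - 351/(-201) = (17/3)*(1/118) - 351*(-1/201) = 17/354 + 117/67 = 42557/23718 ≈ 1.7943)
u(x) = 4
(f(-365, -142) + 492522)*(u(D) + 322516) = (211/521 + 492522)*(4 + 322516) = (256604173/521)*322520 = 82759977875960/521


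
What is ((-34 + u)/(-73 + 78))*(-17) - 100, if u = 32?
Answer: -466/5 ≈ -93.200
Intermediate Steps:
((-34 + u)/(-73 + 78))*(-17) - 100 = ((-34 + 32)/(-73 + 78))*(-17) - 100 = -2/5*(-17) - 100 = 34/5 - 100 = -466/5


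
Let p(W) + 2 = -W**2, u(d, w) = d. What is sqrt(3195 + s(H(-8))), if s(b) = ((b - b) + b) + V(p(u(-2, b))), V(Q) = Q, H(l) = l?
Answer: sqrt(3181) ≈ 56.400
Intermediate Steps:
p(W) = -2 - W**2
s(b) = -6 + b (s(b) = ((b - b) + b) + (-2 - 1*(-2)**2) = (0 + b) + (-2 - 1*4) = b + (-2 - 4) = b - 6 = -6 + b)
sqrt(3195 + s(H(-8))) = sqrt(3195 + (-6 - 8)) = sqrt(3195 - 14) = sqrt(3181)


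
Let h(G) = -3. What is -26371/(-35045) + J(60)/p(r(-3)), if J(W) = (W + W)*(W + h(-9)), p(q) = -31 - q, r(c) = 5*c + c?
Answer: -239364977/455585 ≈ -525.40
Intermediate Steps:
r(c) = 6*c
J(W) = 2*W*(-3 + W) (J(W) = (W + W)*(W - 3) = (2*W)*(-3 + W) = 2*W*(-3 + W))
-26371/(-35045) + J(60)/p(r(-3)) = -26371/(-35045) + (2*60*(-3 + 60))/(-31 - 6*(-3)) = -26371*(-1/35045) + (2*60*57)/(-31 - 1*(-18)) = 26371/35045 + 6840/(-31 + 18) = 26371/35045 + 6840/(-13) = 26371/35045 + 6840*(-1/13) = 26371/35045 - 6840/13 = -239364977/455585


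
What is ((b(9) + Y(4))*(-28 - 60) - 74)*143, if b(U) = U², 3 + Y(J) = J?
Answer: -1042470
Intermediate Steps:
Y(J) = -3 + J
((b(9) + Y(4))*(-28 - 60) - 74)*143 = ((9² + (-3 + 4))*(-28 - 60) - 74)*143 = ((81 + 1)*(-88) - 74)*143 = (82*(-88) - 74)*143 = (-7216 - 74)*143 = -7290*143 = -1042470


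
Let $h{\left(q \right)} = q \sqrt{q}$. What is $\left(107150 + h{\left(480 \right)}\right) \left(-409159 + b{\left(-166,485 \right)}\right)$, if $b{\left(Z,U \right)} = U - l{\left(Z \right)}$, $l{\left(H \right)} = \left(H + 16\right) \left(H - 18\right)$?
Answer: $-46746759100 - 837646080 \sqrt{30} \approx -5.1335 \cdot 10^{10}$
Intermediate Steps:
$l{\left(H \right)} = \left(-18 + H\right) \left(16 + H\right)$ ($l{\left(H \right)} = \left(16 + H\right) \left(-18 + H\right) = \left(-18 + H\right) \left(16 + H\right)$)
$b{\left(Z,U \right)} = 288 + U - Z^{2} + 2 Z$ ($b{\left(Z,U \right)} = U - \left(-288 + Z^{2} - 2 Z\right) = U + \left(288 - Z^{2} + 2 Z\right) = 288 + U - Z^{2} + 2 Z$)
$h{\left(q \right)} = q^{\frac{3}{2}}$
$\left(107150 + h{\left(480 \right)}\right) \left(-409159 + b{\left(-166,485 \right)}\right) = \left(107150 + 480^{\frac{3}{2}}\right) \left(-409159 + \left(288 + 485 - \left(-166\right)^{2} + 2 \left(-166\right)\right)\right) = \left(107150 + 1920 \sqrt{30}\right) \left(-409159 + \left(288 + 485 - 27556 - 332\right)\right) = \left(107150 + 1920 \sqrt{30}\right) \left(-409159 - 27115\right) = \left(107150 + 1920 \sqrt{30}\right) \left(-436274\right) = -46746759100 - 837646080 \sqrt{30}$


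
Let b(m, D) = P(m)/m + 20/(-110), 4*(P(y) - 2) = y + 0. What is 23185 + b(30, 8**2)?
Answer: 15302189/660 ≈ 23185.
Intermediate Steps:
P(y) = 2 + y/4 (P(y) = 2 + (y + 0)/4 = 2 + y/4)
b(m, D) = -2/11 + (2 + m/4)/m (b(m, D) = (2 + m/4)/m + 20/(-110) = (2 + m/4)/m + 20*(-1/110) = (2 + m/4)/m - 2/11 = -2/11 + (2 + m/4)/m)
23185 + b(30, 8**2) = 23185 + (3/44 + 2/30) = 23185 + (3/44 + 2*(1/30)) = 23185 + (3/44 + 1/15) = 23185 + 89/660 = 15302189/660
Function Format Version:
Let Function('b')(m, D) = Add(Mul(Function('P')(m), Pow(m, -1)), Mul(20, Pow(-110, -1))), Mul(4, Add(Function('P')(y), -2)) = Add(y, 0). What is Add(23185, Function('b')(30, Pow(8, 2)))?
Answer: Rational(15302189, 660) ≈ 23185.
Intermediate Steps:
Function('P')(y) = Add(2, Mul(Rational(1, 4), y)) (Function('P')(y) = Add(2, Mul(Rational(1, 4), Add(y, 0))) = Add(2, Mul(Rational(1, 4), y)))
Function('b')(m, D) = Add(Rational(-2, 11), Mul(Pow(m, -1), Add(2, Mul(Rational(1, 4), m)))) (Function('b')(m, D) = Add(Mul(Add(2, Mul(Rational(1, 4), m)), Pow(m, -1)), Mul(20, Pow(-110, -1))) = Add(Mul(Pow(m, -1), Add(2, Mul(Rational(1, 4), m))), Mul(20, Rational(-1, 110))) = Add(Mul(Pow(m, -1), Add(2, Mul(Rational(1, 4), m))), Rational(-2, 11)) = Add(Rational(-2, 11), Mul(Pow(m, -1), Add(2, Mul(Rational(1, 4), m)))))
Add(23185, Function('b')(30, Pow(8, 2))) = Add(23185, Add(Rational(3, 44), Mul(2, Pow(30, -1)))) = Add(23185, Add(Rational(3, 44), Mul(2, Rational(1, 30)))) = Add(23185, Add(Rational(3, 44), Rational(1, 15))) = Add(23185, Rational(89, 660)) = Rational(15302189, 660)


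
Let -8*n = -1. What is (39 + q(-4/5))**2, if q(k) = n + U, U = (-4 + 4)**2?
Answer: 97969/64 ≈ 1530.8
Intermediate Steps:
n = 1/8 (n = -1/8*(-1) = 1/8 ≈ 0.12500)
U = 0 (U = 0**2 = 0)
q(k) = 1/8 (q(k) = 1/8 + 0 = 1/8)
(39 + q(-4/5))**2 = (39 + 1/8)**2 = (313/8)**2 = 97969/64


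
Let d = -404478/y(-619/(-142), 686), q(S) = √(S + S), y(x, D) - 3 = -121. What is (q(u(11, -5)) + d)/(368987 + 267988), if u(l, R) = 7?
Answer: 22471/4175725 + √14/636975 ≈ 0.0053872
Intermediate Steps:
y(x, D) = -118 (y(x, D) = 3 - 121 = -118)
q(S) = √2*√S (q(S) = √(2*S) = √2*√S)
d = 202239/59 (d = -404478/(-118) = -404478*(-1/118) = 202239/59 ≈ 3427.8)
(q(u(11, -5)) + d)/(368987 + 267988) = (√2*√7 + 202239/59)/(368987 + 267988) = (√14 + 202239/59)/636975 = (202239/59 + √14)*(1/636975) = 22471/4175725 + √14/636975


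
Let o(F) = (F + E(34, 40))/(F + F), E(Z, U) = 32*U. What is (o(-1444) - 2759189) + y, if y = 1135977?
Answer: -1171959023/722 ≈ -1.6232e+6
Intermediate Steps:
o(F) = (1280 + F)/(2*F) (o(F) = (F + 32*40)/(F + F) = (F + 1280)/((2*F)) = (1280 + F)*(1/(2*F)) = (1280 + F)/(2*F))
(o(-1444) - 2759189) + y = ((½)*(1280 - 1444)/(-1444) - 2759189) + 1135977 = ((½)*(-1/1444)*(-164) - 2759189) + 1135977 = (41/722 - 2759189) + 1135977 = -1992134417/722 + 1135977 = -1171959023/722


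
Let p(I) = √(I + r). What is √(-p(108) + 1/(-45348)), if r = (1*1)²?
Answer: √(-11337 - 514110276*√109)/22674 ≈ 3.2311*I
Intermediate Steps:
r = 1 (r = 1² = 1)
p(I) = √(1 + I) (p(I) = √(I + 1) = √(1 + I))
√(-p(108) + 1/(-45348)) = √(-√(1 + 108) + 1/(-45348)) = √(-√109 - 1/45348) = √(-1/45348 - √109)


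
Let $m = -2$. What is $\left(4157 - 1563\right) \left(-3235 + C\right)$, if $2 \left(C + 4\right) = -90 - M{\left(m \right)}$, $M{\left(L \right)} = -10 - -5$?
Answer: $-8512211$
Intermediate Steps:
$M{\left(L \right)} = -5$ ($M{\left(L \right)} = -10 + 5 = -5$)
$C = - \frac{93}{2}$ ($C = -4 + \frac{-90 - -5}{2} = -4 + \frac{-90 + 5}{2} = -4 + \frac{1}{2} \left(-85\right) = -4 - \frac{85}{2} = - \frac{93}{2} \approx -46.5$)
$\left(4157 - 1563\right) \left(-3235 + C\right) = \left(4157 - 1563\right) \left(-3235 - \frac{93}{2}\right) = 2594 \left(- \frac{6563}{2}\right) = -8512211$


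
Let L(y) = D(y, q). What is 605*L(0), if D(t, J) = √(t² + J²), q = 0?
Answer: 0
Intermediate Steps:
D(t, J) = √(J² + t²)
L(y) = √(y²) (L(y) = √(0² + y²) = √(0 + y²) = √(y²))
605*L(0) = 605*√(0²) = 605*√0 = 605*0 = 0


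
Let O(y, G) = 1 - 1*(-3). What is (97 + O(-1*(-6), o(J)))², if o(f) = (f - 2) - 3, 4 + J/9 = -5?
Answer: 10201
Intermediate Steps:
J = -81 (J = -36 + 9*(-5) = -36 - 45 = -81)
o(f) = -5 + f (o(f) = (-2 + f) - 3 = -5 + f)
O(y, G) = 4 (O(y, G) = 1 + 3 = 4)
(97 + O(-1*(-6), o(J)))² = (97 + 4)² = 101² = 10201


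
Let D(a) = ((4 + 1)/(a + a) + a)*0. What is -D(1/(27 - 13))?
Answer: 0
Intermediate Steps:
D(a) = 0 (D(a) = (5/((2*a)) + a)*0 = (5*(1/(2*a)) + a)*0 = (5/(2*a) + a)*0 = (a + 5/(2*a))*0 = 0)
-D(1/(27 - 13)) = -1*0 = 0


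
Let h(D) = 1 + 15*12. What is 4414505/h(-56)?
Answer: 4414505/181 ≈ 24390.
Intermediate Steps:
h(D) = 181 (h(D) = 1 + 180 = 181)
4414505/h(-56) = 4414505/181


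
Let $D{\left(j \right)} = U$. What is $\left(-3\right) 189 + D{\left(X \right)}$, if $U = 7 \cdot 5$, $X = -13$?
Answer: $-532$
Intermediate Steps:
$U = 35$
$D{\left(j \right)} = 35$
$\left(-3\right) 189 + D{\left(X \right)} = \left(-3\right) 189 + 35 = -567 + 35 = -532$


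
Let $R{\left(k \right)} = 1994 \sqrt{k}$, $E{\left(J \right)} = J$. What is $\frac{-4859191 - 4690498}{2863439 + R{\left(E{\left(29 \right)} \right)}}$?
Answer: $- \frac{27344951920471}{8199167601677} + \frac{19042079866 \sqrt{29}}{8199167601677} \approx -3.3226$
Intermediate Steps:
$\frac{-4859191 - 4690498}{2863439 + R{\left(E{\left(29 \right)} \right)}} = \frac{-4859191 - 4690498}{2863439 + 1994 \sqrt{29}} = - \frac{9549689}{2863439 + 1994 \sqrt{29}}$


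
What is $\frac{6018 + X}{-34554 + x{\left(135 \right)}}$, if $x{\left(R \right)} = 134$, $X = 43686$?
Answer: $- \frac{12426}{8605} \approx -1.444$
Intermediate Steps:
$\frac{6018 + X}{-34554 + x{\left(135 \right)}} = \frac{6018 + 43686}{-34554 + 134} = \frac{49704}{-34420} = 49704 \left(- \frac{1}{34420}\right) = - \frac{12426}{8605}$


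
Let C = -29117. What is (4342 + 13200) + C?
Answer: -11575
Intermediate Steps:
(4342 + 13200) + C = (4342 + 13200) - 29117 = 17542 - 29117 = -11575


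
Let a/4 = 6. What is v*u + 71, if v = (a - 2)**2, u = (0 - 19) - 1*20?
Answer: -18805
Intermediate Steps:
a = 24 (a = 4*6 = 24)
u = -39 (u = -19 - 20 = -39)
v = 484 (v = (24 - 2)**2 = 22**2 = 484)
v*u + 71 = 484*(-39) + 71 = -18876 + 71 = -18805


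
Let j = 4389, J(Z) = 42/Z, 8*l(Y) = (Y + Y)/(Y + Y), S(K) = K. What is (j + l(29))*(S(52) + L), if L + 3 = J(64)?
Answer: 55794557/256 ≈ 2.1795e+5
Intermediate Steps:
l(Y) = ⅛ (l(Y) = ((Y + Y)/(Y + Y))/8 = ((2*Y)/((2*Y)))/8 = ((2*Y)*(1/(2*Y)))/8 = (⅛)*1 = ⅛)
L = -75/32 (L = -3 + 42/64 = -3 + 42*(1/64) = -3 + 21/32 = -75/32 ≈ -2.3438)
(j + l(29))*(S(52) + L) = (4389 + ⅛)*(52 - 75/32) = (35113/8)*(1589/32) = 55794557/256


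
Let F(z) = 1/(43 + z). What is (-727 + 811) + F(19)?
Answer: 5209/62 ≈ 84.016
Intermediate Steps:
(-727 + 811) + F(19) = (-727 + 811) + 1/(43 + 19) = 84 + 1/62 = 5209/62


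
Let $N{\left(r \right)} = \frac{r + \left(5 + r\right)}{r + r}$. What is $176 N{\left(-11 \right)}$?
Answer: $136$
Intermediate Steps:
$N{\left(r \right)} = \frac{5 + 2 r}{2 r}$
$176 N{\left(-11 \right)} = 176 \frac{\frac{5}{2} - 11}{-11} = 176 \left(\left(- \frac{1}{11}\right) \left(- \frac{17}{2}\right)\right) = 176 \cdot \frac{17}{22} = 136$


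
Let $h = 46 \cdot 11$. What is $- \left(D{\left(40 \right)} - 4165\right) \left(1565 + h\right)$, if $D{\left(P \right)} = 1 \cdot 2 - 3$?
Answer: $8627786$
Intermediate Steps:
$h = 506$
$D{\left(P \right)} = -1$ ($D{\left(P \right)} = 2 - 3 = -1$)
$- \left(D{\left(40 \right)} - 4165\right) \left(1565 + h\right) = - \left(-1 - 4165\right) \left(1565 + 506\right) = - \left(-4166\right) 2071 = \left(-1\right) \left(-8627786\right) = 8627786$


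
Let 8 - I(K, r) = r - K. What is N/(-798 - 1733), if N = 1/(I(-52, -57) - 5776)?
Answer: 1/14586153 ≈ 6.8558e-8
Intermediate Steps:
I(K, r) = 8 + K - r (I(K, r) = 8 - (r - K) = 8 + (K - r) = 8 + K - r)
N = -1/5763 (N = 1/((8 - 52 - 1*(-57)) - 5776) = 1/((8 - 52 + 57) - 5776) = 1/(13 - 5776) = 1/(-5763) = -1/5763 ≈ -0.00017352)
N/(-798 - 1733) = -1/(5763*(-798 - 1733)) = -1/5763/(-2531) = -1/5763*(-1/2531) = 1/14586153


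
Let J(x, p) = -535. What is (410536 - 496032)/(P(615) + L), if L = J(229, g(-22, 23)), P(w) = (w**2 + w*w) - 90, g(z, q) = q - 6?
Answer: -85496/755825 ≈ -0.11312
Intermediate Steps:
g(z, q) = -6 + q
P(w) = -90 + 2*w**2 (P(w) = (w**2 + w**2) - 90 = 2*w**2 - 90 = -90 + 2*w**2)
L = -535
(410536 - 496032)/(P(615) + L) = (410536 - 496032)/((-90 + 2*615**2) - 535) = -85496/((-90 + 2*378225) - 535) = -85496/((-90 + 756450) - 535) = -85496/(756360 - 535) = -85496/755825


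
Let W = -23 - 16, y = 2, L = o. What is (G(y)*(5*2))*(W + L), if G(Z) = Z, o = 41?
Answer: 40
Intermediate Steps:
L = 41
W = -39
(G(y)*(5*2))*(W + L) = (2*(5*2))*(-39 + 41) = (2*10)*2 = 20*2 = 40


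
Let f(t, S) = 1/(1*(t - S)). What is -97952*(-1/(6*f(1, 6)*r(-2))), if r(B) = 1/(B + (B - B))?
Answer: 489760/3 ≈ 1.6325e+5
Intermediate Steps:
r(B) = 1/B (r(B) = 1/(B + 0) = 1/B)
f(t, S) = 1/(t - S)
-97952*(-1/(6*f(1, 6)*r(-2))) = -97952/((-6/(-2))/(1 - 1*6)) = -97952/((-6*(-½))/(1 - 6)) = -97952/(3/(-5)) = -97952/(3*(-⅕)) = -97952/(-⅗) = -97952*(-5/3) = 489760/3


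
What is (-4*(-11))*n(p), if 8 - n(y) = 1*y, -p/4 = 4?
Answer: 1056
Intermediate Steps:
p = -16 (p = -4*4 = -16)
n(y) = 8 - y
(-4*(-11))*n(p) = (-4*(-11))*(8 - 1*(-16)) = 44*(8 + 16) = 44*24 = 1056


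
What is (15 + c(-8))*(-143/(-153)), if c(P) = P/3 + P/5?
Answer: 23023/2295 ≈ 10.032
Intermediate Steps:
c(P) = 8*P/15 (c(P) = P*(1/3) + P*(1/5) = P/3 + P/5 = 8*P/15)
(15 + c(-8))*(-143/(-153)) = (15 + (8/15)*(-8))*(-143/(-153)) = (15 - 64/15)*(-143*(-1/153)) = (161/15)*(143/153) = 23023/2295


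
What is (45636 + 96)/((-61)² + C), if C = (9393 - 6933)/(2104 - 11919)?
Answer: 89771916/7303831 ≈ 12.291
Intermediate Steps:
C = -492/1963 (C = 2460/(-9815) = 2460*(-1/9815) = -492/1963 ≈ -0.25064)
(45636 + 96)/((-61)² + C) = (45636 + 96)/((-61)² - 492/1963) = 45732/(3721 - 492/1963) = 45732/(7303831/1963) = 45732*(1963/7303831) = 89771916/7303831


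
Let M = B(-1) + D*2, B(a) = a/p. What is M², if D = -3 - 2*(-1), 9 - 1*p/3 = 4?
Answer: 961/225 ≈ 4.2711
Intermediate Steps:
p = 15 (p = 27 - 3*4 = 27 - 12 = 15)
D = -1 (D = -3 + 2 = -1)
B(a) = a/15
M = -31/15 (M = (1/15)*(-1) - 1*2 = -1/15 - 2 = -31/15 ≈ -2.0667)
M² = (-31/15)² = 961/225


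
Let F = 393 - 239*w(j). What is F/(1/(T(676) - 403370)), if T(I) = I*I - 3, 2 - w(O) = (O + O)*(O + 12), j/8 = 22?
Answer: 847783922337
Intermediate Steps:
j = 176 (j = 8*22 = 176)
w(O) = 2 - 2*O*(12 + O) (w(O) = 2 - (O + O)*(O + 12) = 2 - 2*O*(12 + O))
T(I) = -3 + I² (T(I) = I² - 3 = -3 + I²)
F = 15815979 (F = 393 - 239*(2 - 24*176 - 2*176²) = 393 - 239*(2 - 4224 - 2*30976) = 393 - 239*(2 - 4224 - 61952) = 393 - 239*(-66174) = 393 + 15815586 = 15815979)
F/(1/(T(676) - 403370)) = 15815979/(1/((-3 + 676²) - 403370)) = 15815979/(1/((-3 + 456976) - 403370)) = 15815979/(1/(456973 - 403370)) = 15815979/(1/53603) = 15815979*53603 = 847783922337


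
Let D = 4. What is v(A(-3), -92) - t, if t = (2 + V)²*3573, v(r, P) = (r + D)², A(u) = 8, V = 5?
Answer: -174933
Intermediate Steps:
v(r, P) = (4 + r)² (v(r, P) = (r + 4)² = (4 + r)²)
t = 175077 (t = (2 + 5)²*3573 = 7²*3573 = 49*3573 = 175077)
v(A(-3), -92) - t = (4 + 8)² - 1*175077 = 12² - 175077 = 144 - 175077 = -174933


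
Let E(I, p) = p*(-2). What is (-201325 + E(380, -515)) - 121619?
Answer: -321914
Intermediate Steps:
E(I, p) = -2*p
(-201325 + E(380, -515)) - 121619 = (-201325 - 2*(-515)) - 121619 = (-201325 + 1030) - 121619 = -200295 - 121619 = -321914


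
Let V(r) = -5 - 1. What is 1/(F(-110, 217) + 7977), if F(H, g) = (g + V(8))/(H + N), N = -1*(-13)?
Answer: 97/773558 ≈ 0.00012539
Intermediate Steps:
V(r) = -6
N = 13
F(H, g) = (-6 + g)/(13 + H) (F(H, g) = (g - 6)/(H + 13) = (-6 + g)/(13 + H))
1/(F(-110, 217) + 7977) = 1/((-6 + 217)/(13 - 110) + 7977) = 1/(211/(-97) + 7977) = 1/(-1/97*211 + 7977) = 1/(-211/97 + 7977) = 1/(773558/97) = 97/773558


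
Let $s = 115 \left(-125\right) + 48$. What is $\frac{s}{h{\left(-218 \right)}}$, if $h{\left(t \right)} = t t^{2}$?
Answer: $\frac{14327}{10360232} \approx 0.0013829$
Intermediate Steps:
$h{\left(t \right)} = t^{3}$
$s = -14327$ ($s = -14375 + 48 = -14327$)
$\frac{s}{h{\left(-218 \right)}} = - \frac{14327}{\left(-218\right)^{3}} = - \frac{14327}{-10360232} = \left(-14327\right) \left(- \frac{1}{10360232}\right) = \frac{14327}{10360232}$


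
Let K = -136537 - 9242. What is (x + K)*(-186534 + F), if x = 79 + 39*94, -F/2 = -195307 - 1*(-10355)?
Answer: -26044774580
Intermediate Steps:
F = 369904 (F = -2*(-195307 - 1*(-10355)) = -2*(-195307 + 10355) = -2*(-184952) = 369904)
K = -145779
x = 3745 (x = 79 + 3666 = 3745)
(x + K)*(-186534 + F) = (3745 - 145779)*(-186534 + 369904) = -142034*183370 = -26044774580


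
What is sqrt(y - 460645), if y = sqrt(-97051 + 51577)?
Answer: sqrt(-460645 + I*sqrt(45474)) ≈ 0.157 + 678.71*I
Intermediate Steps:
y = I*sqrt(45474) (y = sqrt(-45474) = I*sqrt(45474) ≈ 213.25*I)
sqrt(y - 460645) = sqrt(I*sqrt(45474) - 460645) = sqrt(-460645 + I*sqrt(45474))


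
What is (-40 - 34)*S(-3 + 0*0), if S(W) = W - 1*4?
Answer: 518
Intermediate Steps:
S(W) = -4 + W (S(W) = W - 4 = -4 + W)
(-40 - 34)*S(-3 + 0*0) = (-40 - 34)*(-4 + (-3 + 0*0)) = -74*(-4 + (-3 + 0)) = -74*(-4 - 3) = -74*(-7) = 518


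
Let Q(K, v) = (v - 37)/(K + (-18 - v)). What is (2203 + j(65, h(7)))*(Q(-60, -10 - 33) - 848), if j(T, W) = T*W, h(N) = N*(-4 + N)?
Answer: -21122560/7 ≈ -3.0175e+6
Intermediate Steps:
Q(K, v) = (-37 + v)/(-18 + K - v)
(2203 + j(65, h(7)))*(Q(-60, -10 - 33) - 848) = (2203 + 65*(7*(-4 + 7)))*((37 - (-10 - 33))/(18 + (-10 - 33) - 1*(-60)) - 848) = (2203 + 65*(7*3))*((37 - 1*(-43))/(18 - 43 + 60) - 848) = (2203 + 65*21)*((37 + 43)/35 - 848) = (2203 + 1365)*((1/35)*80 - 848) = 3568*(16/7 - 848) = 3568*(-5920/7) = -21122560/7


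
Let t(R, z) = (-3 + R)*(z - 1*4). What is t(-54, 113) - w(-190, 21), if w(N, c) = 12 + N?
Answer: -6035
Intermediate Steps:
t(R, z) = (-4 + z)*(-3 + R) (t(R, z) = (-3 + R)*(z - 4) = (-3 + R)*(-4 + z) = (-4 + z)*(-3 + R))
t(-54, 113) - w(-190, 21) = (12 - 4*(-54) - 3*113 - 54*113) - (12 - 190) = (12 + 216 - 339 - 6102) - 1*(-178) = -6213 + 178 = -6035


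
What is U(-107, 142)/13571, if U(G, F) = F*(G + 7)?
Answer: -14200/13571 ≈ -1.0463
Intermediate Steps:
U(G, F) = F*(7 + G)
U(-107, 142)/13571 = (142*(7 - 107))/13571 = (142*(-100))*(1/13571) = -14200*1/13571 = -14200/13571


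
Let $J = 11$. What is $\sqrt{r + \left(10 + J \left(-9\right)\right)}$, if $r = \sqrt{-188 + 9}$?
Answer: $\sqrt{-89 + i \sqrt{179}} \approx 0.70711 + 9.4604 i$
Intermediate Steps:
$r = i \sqrt{179}$ ($r = \sqrt{-179} = i \sqrt{179} \approx 13.379 i$)
$\sqrt{r + \left(10 + J \left(-9\right)\right)} = \sqrt{i \sqrt{179} + \left(10 + 11 \left(-9\right)\right)} = \sqrt{i \sqrt{179} + \left(10 - 99\right)} = \sqrt{i \sqrt{179} - 89} = \sqrt{-89 + i \sqrt{179}}$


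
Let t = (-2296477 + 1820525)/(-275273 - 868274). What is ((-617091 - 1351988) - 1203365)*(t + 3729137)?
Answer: -13528709479408023604/1143547 ≈ -1.1830e+13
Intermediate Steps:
t = 475952/1143547 (t = -475952/(-1143547) = -475952*(-1/1143547) = 475952/1143547 ≈ 0.41621)
((-617091 - 1351988) - 1203365)*(t + 3729137) = ((-617091 - 1351988) - 1203365)*(475952/1143547 + 3729137) = (-1969079 - 1203365)*(4264443904891/1143547) = -3172444*4264443904891/1143547 = -13528709479408023604/1143547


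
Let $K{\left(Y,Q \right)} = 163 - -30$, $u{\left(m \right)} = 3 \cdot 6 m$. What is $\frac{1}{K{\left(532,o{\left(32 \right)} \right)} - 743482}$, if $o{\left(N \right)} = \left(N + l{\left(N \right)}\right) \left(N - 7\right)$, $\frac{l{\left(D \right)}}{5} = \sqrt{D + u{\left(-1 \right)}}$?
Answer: $- \frac{1}{743289} \approx -1.3454 \cdot 10^{-6}$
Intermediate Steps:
$u{\left(m \right)} = 18 m$
$l{\left(D \right)} = 5 \sqrt{-18 + D}$ ($l{\left(D \right)} = 5 \sqrt{D + 18 \left(-1\right)} = 5 \sqrt{D - 18} = 5 \sqrt{-18 + D}$)
$o{\left(N \right)} = \left(-7 + N\right) \left(N + 5 \sqrt{-18 + N}\right)$ ($o{\left(N \right)} = \left(N + 5 \sqrt{-18 + N}\right) \left(N - 7\right) = \left(N + 5 \sqrt{-18 + N}\right) \left(-7 + N\right) = \left(-7 + N\right) \left(N + 5 \sqrt{-18 + N}\right)$)
$K{\left(Y,Q \right)} = 193$ ($K{\left(Y,Q \right)} = 163 + 30 = 193$)
$\frac{1}{K{\left(532,o{\left(32 \right)} \right)} - 743482} = \frac{1}{193 - 743482} = \frac{1}{-743289} = - \frac{1}{743289}$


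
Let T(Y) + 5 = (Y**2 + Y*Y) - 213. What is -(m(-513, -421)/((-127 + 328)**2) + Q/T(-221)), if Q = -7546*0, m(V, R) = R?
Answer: 421/40401 ≈ 0.010421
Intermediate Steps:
T(Y) = -218 + 2*Y**2 (T(Y) = -5 + ((Y**2 + Y*Y) - 213) = -5 + ((Y**2 + Y**2) - 213) = -5 + (2*Y**2 - 213) = -5 + (-213 + 2*Y**2) = -218 + 2*Y**2)
Q = 0
-(m(-513, -421)/((-127 + 328)**2) + Q/T(-221)) = -(-421/(-127 + 328)**2 + 0/(-218 + 2*(-221)**2)) = -(-421/(201**2) + 0/(-218 + 2*48841)) = -(-421/40401 + 0/(-218 + 97682)) = -(-421*1/40401 + 0/97464) = -(-421/40401 + 0*(1/97464)) = -(-421/40401 + 0) = -1*(-421/40401) = 421/40401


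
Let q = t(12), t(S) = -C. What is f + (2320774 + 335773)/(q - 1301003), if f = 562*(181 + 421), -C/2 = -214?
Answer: 440302685097/1301431 ≈ 3.3832e+5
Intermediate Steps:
C = 428 (C = -2*(-214) = 428)
t(S) = -428 (t(S) = -1*428 = -428)
q = -428
f = 338324 (f = 562*602 = 338324)
f + (2320774 + 335773)/(q - 1301003) = 338324 + (2320774 + 335773)/(-428 - 1301003) = 338324 + 2656547/(-1301431) = 338324 + 2656547*(-1/1301431) = 338324 - 2656547/1301431 = 440302685097/1301431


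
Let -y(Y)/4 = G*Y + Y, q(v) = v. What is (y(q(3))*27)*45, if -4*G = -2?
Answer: -21870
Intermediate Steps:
G = ½ (G = -¼*(-2) = ½ ≈ 0.50000)
y(Y) = -6*Y (y(Y) = -4*(Y/2 + Y) = -6*Y)
(y(q(3))*27)*45 = (-6*3*27)*45 = -18*27*45 = -486*45 = -21870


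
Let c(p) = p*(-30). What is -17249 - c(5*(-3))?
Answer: -17699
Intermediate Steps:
c(p) = -30*p
-17249 - c(5*(-3)) = -17249 - (-30)*5*(-3) = -17249 - (-30)*(-15) = -17249 - 1*450 = -17249 - 450 = -17699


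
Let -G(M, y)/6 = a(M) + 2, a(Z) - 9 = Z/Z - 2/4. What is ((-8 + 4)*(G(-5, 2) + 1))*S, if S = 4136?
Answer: 1124992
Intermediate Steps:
a(Z) = 19/2 (a(Z) = 9 + (Z/Z - 2/4) = 9 + (1 - 2*¼) = 9 + (1 - ½) = 9 + ½ = 19/2)
G(M, y) = -69 (G(M, y) = -6*(19/2 + 2) = -6*23/2 = -69)
((-8 + 4)*(G(-5, 2) + 1))*S = ((-8 + 4)*(-69 + 1))*4136 = -4*(-68)*4136 = 272*4136 = 1124992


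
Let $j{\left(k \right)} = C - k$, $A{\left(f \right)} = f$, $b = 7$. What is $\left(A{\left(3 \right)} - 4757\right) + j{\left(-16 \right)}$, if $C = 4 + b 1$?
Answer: $-4727$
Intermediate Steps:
$C = 11$ ($C = 4 + 7 \cdot 1 = 4 + 7 = 11$)
$j{\left(k \right)} = 11 - k$
$\left(A{\left(3 \right)} - 4757\right) + j{\left(-16 \right)} = \left(3 - 4757\right) + \left(11 - -16\right) = \left(3 - 4757\right) + \left(11 + 16\right) = -4754 + 27 = -4727$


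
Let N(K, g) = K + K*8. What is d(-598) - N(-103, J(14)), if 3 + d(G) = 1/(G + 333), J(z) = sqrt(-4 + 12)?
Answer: 244859/265 ≈ 924.00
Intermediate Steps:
J(z) = 2*sqrt(2) (J(z) = sqrt(8) = 2*sqrt(2))
d(G) = -3 + 1/(333 + G) (d(G) = -3 + 1/(G + 333) = -3 + 1/(333 + G))
N(K, g) = 9*K (N(K, g) = K + 8*K = 9*K)
d(-598) - N(-103, J(14)) = (-998 - 3*(-598))/(333 - 598) - 9*(-103) = (-998 + 1794)/(-265) - 1*(-927) = -1/265*796 + 927 = -796/265 + 927 = 244859/265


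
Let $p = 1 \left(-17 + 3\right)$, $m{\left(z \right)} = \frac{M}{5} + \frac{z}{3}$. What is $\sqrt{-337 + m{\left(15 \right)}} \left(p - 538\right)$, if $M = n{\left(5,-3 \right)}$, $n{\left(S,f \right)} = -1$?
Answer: $- \frac{552 i \sqrt{8305}}{5} \approx - 10061.0 i$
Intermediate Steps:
$M = -1$
$m{\left(z \right)} = - \frac{1}{5} + \frac{z}{3}$
$p = -14$ ($p = 1 \left(-14\right) = -14$)
$\sqrt{-337 + m{\left(15 \right)}} \left(p - 538\right) = \sqrt{-337 + \left(- \frac{1}{5} + \frac{1}{3} \cdot 15\right)} \left(-14 - 538\right) = \sqrt{-337 + \left(- \frac{1}{5} + 5\right)} \left(-552\right) = \sqrt{-337 + \frac{24}{5}} \left(-552\right) = \sqrt{- \frac{1661}{5}} \left(-552\right) = \frac{i \sqrt{8305}}{5} \left(-552\right) = - \frac{552 i \sqrt{8305}}{5}$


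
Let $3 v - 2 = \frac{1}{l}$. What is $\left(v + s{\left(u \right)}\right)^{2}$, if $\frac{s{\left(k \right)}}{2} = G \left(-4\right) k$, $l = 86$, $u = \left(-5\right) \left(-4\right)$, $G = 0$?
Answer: $\frac{29929}{66564} \approx 0.44963$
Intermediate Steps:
$u = 20$
$s{\left(k \right)} = 0$ ($s{\left(k \right)} = 2 \cdot 0 \left(-4\right) k = 2 \cdot 0 k = 2 \cdot 0 = 0$)
$v = \frac{173}{258}$ ($v = \frac{2}{3} + \frac{1}{3 \cdot 86} = \frac{2}{3} + \frac{1}{3} \cdot \frac{1}{86} = \frac{2}{3} + \frac{1}{258} = \frac{173}{258} \approx 0.67054$)
$\left(v + s{\left(u \right)}\right)^{2} = \left(\frac{173}{258} + 0\right)^{2} = \left(\frac{173}{258}\right)^{2} = \frac{29929}{66564}$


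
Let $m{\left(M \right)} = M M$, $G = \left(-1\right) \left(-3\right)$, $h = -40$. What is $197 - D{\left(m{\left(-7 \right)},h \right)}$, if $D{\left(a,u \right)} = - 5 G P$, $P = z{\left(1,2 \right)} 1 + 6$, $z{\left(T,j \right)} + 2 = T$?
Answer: $272$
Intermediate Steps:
$z{\left(T,j \right)} = -2 + T$
$P = 5$ ($P = \left(-2 + 1\right) 1 + 6 = \left(-1\right) 1 + 6 = -1 + 6 = 5$)
$G = 3$
$m{\left(M \right)} = M^{2}$
$D{\left(a,u \right)} = -75$ ($D{\left(a,u \right)} = \left(-5\right) 3 \cdot 5 = \left(-15\right) 5 = -75$)
$197 - D{\left(m{\left(-7 \right)},h \right)} = 197 - -75 = 197 + 75 = 272$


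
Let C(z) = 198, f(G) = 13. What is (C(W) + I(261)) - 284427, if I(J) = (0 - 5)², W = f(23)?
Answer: -284204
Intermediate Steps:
W = 13
I(J) = 25 (I(J) = (-5)² = 25)
(C(W) + I(261)) - 284427 = (198 + 25) - 284427 = 223 - 284427 = -284204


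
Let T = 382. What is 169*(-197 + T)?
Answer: 31265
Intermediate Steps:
169*(-197 + T) = 169*(-197 + 382) = 169*185 = 31265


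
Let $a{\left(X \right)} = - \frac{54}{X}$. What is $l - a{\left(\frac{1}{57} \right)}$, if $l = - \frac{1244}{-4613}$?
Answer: $\frac{14200058}{4613} \approx 3078.3$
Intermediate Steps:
$l = \frac{1244}{4613}$ ($l = \left(-1244\right) \left(- \frac{1}{4613}\right) = \frac{1244}{4613} \approx 0.26967$)
$l - a{\left(\frac{1}{57} \right)} = \frac{1244}{4613} - - \frac{54}{\frac{1}{57}} = \frac{1244}{4613} - - 54 \frac{1}{\frac{1}{57}} = \frac{1244}{4613} - \left(-54\right) 57 = \frac{1244}{4613} - -3078 = \frac{1244}{4613} + 3078 = \frac{14200058}{4613}$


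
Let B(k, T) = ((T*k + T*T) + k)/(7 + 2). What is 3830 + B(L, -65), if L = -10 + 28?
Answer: 37543/9 ≈ 4171.4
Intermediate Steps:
L = 18
B(k, T) = k/9 + T**2/9 + T*k/9 (B(k, T) = ((T*k + T**2) + k)/9 = ((T**2 + T*k) + k)*(1/9) = (k + T**2 + T*k)*(1/9) = k/9 + T**2/9 + T*k/9)
3830 + B(L, -65) = 3830 + ((1/9)*18 + (1/9)*(-65)**2 + (1/9)*(-65)*18) = 3830 + (2 + (1/9)*4225 - 130) = 3830 + (2 + 4225/9 - 130) = 3830 + 3073/9 = 37543/9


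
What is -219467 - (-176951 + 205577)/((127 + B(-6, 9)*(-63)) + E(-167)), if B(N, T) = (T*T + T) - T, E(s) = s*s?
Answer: -5028675997/22913 ≈ -2.1947e+5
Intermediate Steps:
E(s) = s²
B(N, T) = T² (B(N, T) = (T² + T) - T = (T + T²) - T = T²)
-219467 - (-176951 + 205577)/((127 + B(-6, 9)*(-63)) + E(-167)) = -219467 - (-176951 + 205577)/((127 + 9²*(-63)) + (-167)²) = -219467 - 28626/((127 + 81*(-63)) + 27889) = -219467 - 28626/((127 - 5103) + 27889) = -219467 - 28626/(-4976 + 27889) = -219467 - 28626/22913 = -5028675997/22913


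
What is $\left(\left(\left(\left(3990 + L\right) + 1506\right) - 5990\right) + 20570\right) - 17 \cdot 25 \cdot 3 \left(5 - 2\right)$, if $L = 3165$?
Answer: $19416$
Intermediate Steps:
$\left(\left(\left(\left(3990 + L\right) + 1506\right) - 5990\right) + 20570\right) - 17 \cdot 25 \cdot 3 \left(5 - 2\right) = \left(\left(\left(\left(3990 + 3165\right) + 1506\right) - 5990\right) + 20570\right) - 17 \cdot 25 \cdot 3 \left(5 - 2\right) = \left(\left(\left(7155 + 1506\right) - 5990\right) + 20570\right) - 425 \cdot 3 \cdot 3 = \left(\left(8661 - 5990\right) + 20570\right) - 425 \cdot 9 = \left(2671 + 20570\right) - 3825 = 23241 - 3825 = 19416$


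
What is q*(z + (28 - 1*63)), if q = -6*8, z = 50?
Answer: -720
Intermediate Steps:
q = -48
q*(z + (28 - 1*63)) = -48*(50 + (28 - 1*63)) = -48*(50 + (28 - 63)) = -48*(50 - 35) = -48*15 = -720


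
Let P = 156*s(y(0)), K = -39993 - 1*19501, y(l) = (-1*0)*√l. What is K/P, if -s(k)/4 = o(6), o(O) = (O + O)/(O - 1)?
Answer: 148735/3744 ≈ 39.726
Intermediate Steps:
o(O) = 2*O/(-1 + O) (o(O) = (2*O)/(-1 + O) = 2*O/(-1 + O))
y(l) = 0 (y(l) = 0*√l = 0)
K = -59494 (K = -39993 - 19501 = -59494)
s(k) = -48/5 (s(k) = -8*6/(-1 + 6) = -8*6/5 = -4*12/5 = -48/5)
P = -7488/5 (P = 156*(-48/5) = -7488/5 ≈ -1497.6)
K/P = -59494/(-7488/5) = -59494*(-5/7488) = 148735/3744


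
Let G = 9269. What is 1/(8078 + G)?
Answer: 1/17347 ≈ 5.7647e-5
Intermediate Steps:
1/(8078 + G) = 1/(8078 + 9269) = 1/17347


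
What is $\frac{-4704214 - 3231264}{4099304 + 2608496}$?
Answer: $- \frac{3967739}{3353900} \approx -1.183$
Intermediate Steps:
$\frac{-4704214 - 3231264}{4099304 + 2608496} = - \frac{7935478}{6707800} = \left(-7935478\right) \frac{1}{6707800} = - \frac{3967739}{3353900}$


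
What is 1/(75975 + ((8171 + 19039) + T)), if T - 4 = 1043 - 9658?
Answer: 1/94574 ≈ 1.0574e-5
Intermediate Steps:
T = -8611 (T = 4 + (1043 - 9658) = 4 - 8615 = -8611)
1/(75975 + ((8171 + 19039) + T)) = 1/(75975 + ((8171 + 19039) - 8611)) = 1/(75975 + (27210 - 8611)) = 1/(75975 + 18599) = 1/94574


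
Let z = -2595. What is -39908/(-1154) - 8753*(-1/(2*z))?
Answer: 98510779/2994630 ≈ 32.896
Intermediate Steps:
-39908/(-1154) - 8753*(-1/(2*z)) = -39908/(-1154) - 8753/((-2*(-2595))) = -39908*(-1/1154) - 8753/5190 = 19954/577 - 8753*1/5190 = 19954/577 - 8753/5190 = 98510779/2994630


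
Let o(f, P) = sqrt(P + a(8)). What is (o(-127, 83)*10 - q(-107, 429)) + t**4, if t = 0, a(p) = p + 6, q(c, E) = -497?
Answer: 497 + 10*sqrt(97) ≈ 595.49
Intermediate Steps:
a(p) = 6 + p
o(f, P) = sqrt(14 + P) (o(f, P) = sqrt(P + (6 + 8)) = sqrt(P + 14) = sqrt(14 + P))
(o(-127, 83)*10 - q(-107, 429)) + t**4 = (sqrt(14 + 83)*10 - 1*(-497)) + 0**4 = (sqrt(97)*10 + 497) + 0 = (10*sqrt(97) + 497) + 0 = (497 + 10*sqrt(97)) + 0 = 497 + 10*sqrt(97)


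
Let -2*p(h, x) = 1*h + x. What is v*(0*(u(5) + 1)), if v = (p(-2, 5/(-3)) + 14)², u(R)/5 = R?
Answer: 0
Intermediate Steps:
u(R) = 5*R
p(h, x) = -h/2 - x/2 (p(h, x) = -(1*h + x)/2 = -(h + x)/2 = -h/2 - x/2)
v = 9025/36 (v = ((-½*(-2) - 5/(2*(-3))) + 14)² = ((1 - 5*(-1)/(2*3)) + 14)² = ((1 - ½*(-5/3)) + 14)² = ((1 + ⅚) + 14)² = (11/6 + 14)² = (95/6)² = 9025/36 ≈ 250.69)
v*(0*(u(5) + 1)) = 9025*(0*(5*5 + 1))/36 = 9025*(0*(25 + 1))/36 = 9025*(0*26)/36 = (9025/36)*0 = 0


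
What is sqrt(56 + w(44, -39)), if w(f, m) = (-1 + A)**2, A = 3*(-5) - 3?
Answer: sqrt(417) ≈ 20.421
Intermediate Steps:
A = -18 (A = -15 - 3 = -18)
w(f, m) = 361 (w(f, m) = (-1 - 18)**2 = (-19)**2 = 361)
sqrt(56 + w(44, -39)) = sqrt(56 + 361) = sqrt(417)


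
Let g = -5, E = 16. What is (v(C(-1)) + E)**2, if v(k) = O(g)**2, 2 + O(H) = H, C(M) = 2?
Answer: 4225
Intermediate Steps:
O(H) = -2 + H
v(k) = 49 (v(k) = (-2 - 5)**2 = (-7)**2 = 49)
(v(C(-1)) + E)**2 = (49 + 16)**2 = 65**2 = 4225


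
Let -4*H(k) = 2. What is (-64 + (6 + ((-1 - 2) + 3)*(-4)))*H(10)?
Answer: 29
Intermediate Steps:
H(k) = -1/2 (H(k) = -1/4*2 = -1/2)
(-64 + (6 + ((-1 - 2) + 3)*(-4)))*H(10) = (-64 + (6 + ((-1 - 2) + 3)*(-4)))*(-1/2) = (-64 + (6 + (-3 + 3)*(-4)))*(-1/2) = (-64 + (6 + 0*(-4)))*(-1/2) = (-64 + (6 + 0))*(-1/2) = (-64 + 6)*(-1/2) = -58*(-1/2) = 29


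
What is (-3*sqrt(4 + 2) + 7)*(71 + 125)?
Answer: 1372 - 588*sqrt(6) ≈ -68.300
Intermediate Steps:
(-3*sqrt(4 + 2) + 7)*(71 + 125) = (-3*sqrt(6) + 7)*196 = (7 - 3*sqrt(6))*196 = 1372 - 588*sqrt(6)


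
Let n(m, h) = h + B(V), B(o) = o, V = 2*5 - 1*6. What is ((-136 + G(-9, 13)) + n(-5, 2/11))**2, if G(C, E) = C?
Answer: 2399401/121 ≈ 19830.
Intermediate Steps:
V = 4 (V = 10 - 6 = 4)
n(m, h) = 4 + h (n(m, h) = h + 4 = 4 + h)
((-136 + G(-9, 13)) + n(-5, 2/11))**2 = ((-136 - 9) + (4 + 2/11))**2 = (-145 + (4 + 2*(1/11)))**2 = (-145 + (4 + 2/11))**2 = (-145 + 46/11)**2 = (-1549/11)**2 = 2399401/121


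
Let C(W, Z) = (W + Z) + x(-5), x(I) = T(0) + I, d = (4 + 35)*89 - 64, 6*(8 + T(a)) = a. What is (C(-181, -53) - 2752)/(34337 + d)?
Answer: -2999/37744 ≈ -0.079456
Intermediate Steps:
T(a) = -8 + a/6
d = 3407 (d = 39*89 - 64 = 3471 - 64 = 3407)
x(I) = -8 + I (x(I) = (-8 + (1/6)*0) + I = (-8 + 0) + I = -8 + I)
C(W, Z) = -13 + W + Z (C(W, Z) = (W + Z) + (-8 - 5) = (W + Z) - 13 = -13 + W + Z)
(C(-181, -53) - 2752)/(34337 + d) = ((-13 - 181 - 53) - 2752)/(34337 + 3407) = (-247 - 2752)/37744 = -2999*1/37744 = -2999/37744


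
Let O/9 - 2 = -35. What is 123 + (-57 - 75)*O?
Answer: 39327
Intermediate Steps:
O = -297 (O = 18 + 9*(-35) = 18 - 315 = -297)
123 + (-57 - 75)*O = 123 + (-57 - 75)*(-297) = 123 - 132*(-297) = 123 + 39204 = 39327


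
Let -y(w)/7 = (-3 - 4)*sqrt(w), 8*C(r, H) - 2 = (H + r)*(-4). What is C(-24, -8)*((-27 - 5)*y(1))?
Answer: -25480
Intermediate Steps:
C(r, H) = 1/4 - H/2 - r/2 (C(r, H) = 1/4 + ((H + r)*(-4))/8 = 1/4 + (-4*H - 4*r)/8 = 1/4 + (-H/2 - r/2) = 1/4 - H/2 - r/2)
y(w) = 49*sqrt(w) (y(w) = -7*(-3 - 4)*sqrt(w) = -(-49)*sqrt(w) = 49*sqrt(w))
C(-24, -8)*((-27 - 5)*y(1)) = (1/4 - 1/2*(-8) - 1/2*(-24))*((-27 - 5)*(49*sqrt(1))) = (1/4 + 4 + 12)*(-1568) = 65*(-32*49)/4 = (65/4)*(-1568) = -25480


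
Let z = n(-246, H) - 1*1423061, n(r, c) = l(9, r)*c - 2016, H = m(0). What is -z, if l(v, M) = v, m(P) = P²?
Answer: 1425077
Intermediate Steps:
H = 0 (H = 0² = 0)
n(r, c) = -2016 + 9*c (n(r, c) = 9*c - 2016 = -2016 + 9*c)
z = -1425077 (z = (-2016 + 9*0) - 1*1423061 = (-2016 + 0) - 1423061 = -2016 - 1423061 = -1425077)
-z = -1*(-1425077) = 1425077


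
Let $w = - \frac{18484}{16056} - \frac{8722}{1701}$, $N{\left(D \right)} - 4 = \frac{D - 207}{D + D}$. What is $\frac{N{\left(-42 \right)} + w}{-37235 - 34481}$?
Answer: $- \frac{1040093}{108814113072} \approx -9.5584 \cdot 10^{-6}$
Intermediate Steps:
$N{\left(D \right)} = 4 + \frac{-207 + D}{2 D}$ ($N{\left(D \right)} = 4 + \frac{D - 207}{D + D} = 4 + \frac{-207 + D}{2 D}$)
$w = - \frac{680483}{108378}$ ($w = \left(-18484\right) \frac{1}{16056} - \frac{1246}{243} = - \frac{4621}{4014} - \frac{1246}{243} = - \frac{680483}{108378} \approx -6.2788$)
$\frac{N{\left(-42 \right)} + w}{-37235 - 34481} = \frac{\frac{9 \left(-23 - 42\right)}{2 \left(-42\right)} - \frac{680483}{108378}}{-37235 - 34481} = \frac{\frac{9}{2} \left(- \frac{1}{42}\right) \left(-65\right) - \frac{680483}{108378}}{-71716} = \left(\frac{195}{28} - \frac{680483}{108378}\right) \left(- \frac{1}{71716}\right) = \frac{1040093}{1517292} \left(- \frac{1}{71716}\right) = - \frac{1040093}{108814113072}$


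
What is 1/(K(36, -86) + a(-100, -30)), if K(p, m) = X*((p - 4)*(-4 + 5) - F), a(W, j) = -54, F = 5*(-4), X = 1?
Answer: -½ ≈ -0.50000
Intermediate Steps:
F = -20
K(p, m) = 16 + p (K(p, m) = 1*((p - 4)*(-4 + 5) - 1*(-20)) = 1*((-4 + p)*1 + 20) = 1*((-4 + p) + 20) = 1*(16 + p) = 16 + p)
1/(K(36, -86) + a(-100, -30)) = 1/((16 + 36) - 54) = 1/(52 - 54) = 1/(-2) = -½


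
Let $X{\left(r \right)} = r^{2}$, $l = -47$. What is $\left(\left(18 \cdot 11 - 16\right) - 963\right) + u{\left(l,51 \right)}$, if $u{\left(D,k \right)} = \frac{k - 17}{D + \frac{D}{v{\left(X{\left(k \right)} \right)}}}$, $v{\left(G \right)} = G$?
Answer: $- \frac{47800024}{61147} \approx -781.72$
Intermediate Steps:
$u{\left(D,k \right)} = \frac{-17 + k}{D + \frac{D}{k^{2}}}$ ($u{\left(D,k \right)} = \frac{k - 17}{D + \frac{D}{k^{2}}} = \frac{-17 + k}{D + \frac{D}{k^{2}}}$)
$\left(\left(18 \cdot 11 - 16\right) - 963\right) + u{\left(l,51 \right)} = \left(\left(18 \cdot 11 - 16\right) - 963\right) + \frac{51^{2} \left(-17 + 51\right)}{\left(-47\right) \left(1 + 51^{2}\right)} = \left(\left(198 - 16\right) - 963\right) - \frac{2601}{47} \frac{1}{1 + 2601} \cdot 34 = \left(182 - 963\right) - \frac{2601}{47} \cdot \frac{1}{2602} \cdot 34 = -781 - \frac{2601}{47} \cdot \frac{1}{2602} \cdot 34 = -781 - \frac{44217}{61147} = - \frac{47800024}{61147}$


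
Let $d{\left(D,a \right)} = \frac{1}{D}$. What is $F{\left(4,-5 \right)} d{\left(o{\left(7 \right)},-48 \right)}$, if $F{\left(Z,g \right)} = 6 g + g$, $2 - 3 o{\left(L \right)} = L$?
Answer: $21$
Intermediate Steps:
$o{\left(L \right)} = \frac{2}{3} - \frac{L}{3}$
$F{\left(Z,g \right)} = 7 g$
$F{\left(4,-5 \right)} d{\left(o{\left(7 \right)},-48 \right)} = \frac{7 \left(-5\right)}{\frac{2}{3} - \frac{7}{3}} = - \frac{35}{\frac{2}{3} - \frac{7}{3}} = - \frac{35}{- \frac{5}{3}} = \left(-35\right) \left(- \frac{3}{5}\right) = 21$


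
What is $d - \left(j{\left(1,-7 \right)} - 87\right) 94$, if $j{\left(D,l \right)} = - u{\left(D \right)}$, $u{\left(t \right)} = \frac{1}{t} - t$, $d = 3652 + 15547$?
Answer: $27377$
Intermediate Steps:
$d = 19199$
$j{\left(D,l \right)} = D - \frac{1}{D}$ ($j{\left(D,l \right)} = - (\frac{1}{D} - D) = D - \frac{1}{D}$)
$d - \left(j{\left(1,-7 \right)} - 87\right) 94 = 19199 - \left(\left(1 - 1^{-1}\right) - 87\right) 94 = 19199 - \left(\left(1 - 1\right) - 87\right) 94 = 19199 - \left(0 - 87\right) 94 = 19199 - \left(-87\right) 94 = 19199 - -8178 = 19199 + 8178 = 27377$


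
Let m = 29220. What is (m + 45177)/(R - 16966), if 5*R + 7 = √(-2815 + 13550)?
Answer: -31558091445/7197305834 - 371985*√10735/7197305834 ≈ -4.3901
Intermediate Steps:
R = -7/5 + √10735/5 (R = -7/5 + √(-2815 + 13550)/5 = -7/5 + √10735/5 ≈ 19.322)
(m + 45177)/(R - 16966) = (29220 + 45177)/((-7/5 + √10735/5) - 16966) = 74397/(-84837/5 + √10735/5)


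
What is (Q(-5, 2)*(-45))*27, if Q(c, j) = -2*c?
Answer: -12150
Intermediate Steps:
(Q(-5, 2)*(-45))*27 = (-2*(-5)*(-45))*27 = (10*(-45))*27 = -450*27 = -12150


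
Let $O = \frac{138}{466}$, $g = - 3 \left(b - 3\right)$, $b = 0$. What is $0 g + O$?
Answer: $\frac{69}{233} \approx 0.29614$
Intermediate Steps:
$g = 9$ ($g = - 3 \left(0 - 3\right) = \left(-3\right) \left(-3\right) = 9$)
$O = \frac{69}{233}$ ($O = 138 \cdot \frac{1}{466} = \frac{69}{233} \approx 0.29614$)
$0 g + O = 0 \cdot 9 + \frac{69}{233} = 0 + \frac{69}{233} = \frac{69}{233}$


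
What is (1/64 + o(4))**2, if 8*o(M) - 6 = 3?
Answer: 5329/4096 ≈ 1.3010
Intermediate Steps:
o(M) = 9/8 (o(M) = 3/4 + (1/8)*3 = 3/4 + 3/8 = 9/8)
(1/64 + o(4))**2 = (1/64 + 9/8)**2 = (73/64)**2 = 5329/4096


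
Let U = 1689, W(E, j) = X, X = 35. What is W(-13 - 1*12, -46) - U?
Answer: -1654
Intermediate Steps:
W(E, j) = 35
W(-13 - 1*12, -46) - U = 35 - 1*1689 = 35 - 1689 = -1654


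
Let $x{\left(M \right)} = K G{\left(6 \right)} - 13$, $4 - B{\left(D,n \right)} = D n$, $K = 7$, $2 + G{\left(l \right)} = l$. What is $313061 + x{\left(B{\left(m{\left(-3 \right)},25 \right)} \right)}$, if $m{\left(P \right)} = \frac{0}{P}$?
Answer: $313076$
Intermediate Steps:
$G{\left(l \right)} = -2 + l$
$m{\left(P \right)} = 0$
$B{\left(D,n \right)} = 4 - D n$
$x{\left(M \right)} = 15$ ($x{\left(M \right)} = 7 \left(-2 + 6\right) - 13 = 7 \cdot 4 - 13 = 28 - 13 = 15$)
$313061 + x{\left(B{\left(m{\left(-3 \right)},25 \right)} \right)} = 313061 + 15 = 313076$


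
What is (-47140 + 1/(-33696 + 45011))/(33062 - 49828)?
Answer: 533389099/189707290 ≈ 2.8116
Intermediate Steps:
(-47140 + 1/(-33696 + 45011))/(33062 - 49828) = (-47140 + 1/11315)/(-16766) = (-47140 + 1/11315)*(-1/16766) = -533389099/11315*(-1/16766) = 533389099/189707290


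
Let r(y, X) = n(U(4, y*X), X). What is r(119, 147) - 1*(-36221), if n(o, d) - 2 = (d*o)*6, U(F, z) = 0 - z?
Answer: -15392603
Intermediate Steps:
U(F, z) = -z
n(o, d) = 2 + 6*d*o (n(o, d) = 2 + (d*o)*6 = 2 + 6*d*o)
r(y, X) = 2 - 6*y*X² (r(y, X) = 2 + 6*X*(-y*X) = 2 + 6*X*(-X*y) = 2 - 6*y*X²)
r(119, 147) - 1*(-36221) = (2 - 6*119*147²) - 1*(-36221) = (2 - 6*119*21609) + 36221 = (2 - 15428826) + 36221 = -15428824 + 36221 = -15392603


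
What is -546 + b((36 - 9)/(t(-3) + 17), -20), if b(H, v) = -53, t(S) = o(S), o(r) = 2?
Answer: -599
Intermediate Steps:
t(S) = 2
-546 + b((36 - 9)/(t(-3) + 17), -20) = -546 - 53 = -599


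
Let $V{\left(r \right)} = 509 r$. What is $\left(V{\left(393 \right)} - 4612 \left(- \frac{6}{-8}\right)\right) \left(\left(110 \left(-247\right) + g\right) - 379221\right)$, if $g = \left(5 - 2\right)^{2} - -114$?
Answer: $-79863350904$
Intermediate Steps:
$g = 123$ ($g = 3^{2} + 114 = 9 + 114 = 123$)
$\left(V{\left(393 \right)} - 4612 \left(- \frac{6}{-8}\right)\right) \left(\left(110 \left(-247\right) + g\right) - 379221\right) = \left(509 \cdot 393 - 4612 \left(- \frac{6}{-8}\right)\right) \left(\left(110 \left(-247\right) + 123\right) - 379221\right) = \left(200037 - 4612 \left(\left(-6\right) \left(- \frac{1}{8}\right)\right)\right) \left(\left(-27170 + 123\right) - 379221\right) = \left(200037 - 3459\right) \left(-27047 - 379221\right) = \left(200037 - 3459\right) \left(-406268\right) = 196578 \left(-406268\right) = -79863350904$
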